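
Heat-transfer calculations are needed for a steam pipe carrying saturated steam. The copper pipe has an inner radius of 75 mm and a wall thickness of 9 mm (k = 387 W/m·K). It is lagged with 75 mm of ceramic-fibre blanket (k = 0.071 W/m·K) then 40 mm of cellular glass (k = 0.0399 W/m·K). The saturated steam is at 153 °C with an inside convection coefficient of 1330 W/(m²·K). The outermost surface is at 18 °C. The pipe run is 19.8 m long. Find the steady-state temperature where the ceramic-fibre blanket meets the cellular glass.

T ≈ 69.9 °C

Treating each annulus and film as a series resistance:
R_inner film = 1/(h_i·2πr₁L) = 1/(1330×2π×0.075×19.8) = 8.058×10^-5 K/W
R_copper pipe wall = ln(84/75)/(2π×387×19.8) = 2.354×10^-6 K/W
R_ceramic-fibre blanket = ln(159/84)/(2π×0.071×19.8) = 0.07224 K/W
R_cellular glass = ln(199/159)/(2π×0.0399×19.8) = 0.04521 K/W
R_total = 0.1175 K/W
Q = ΔT/R_total = 135/0.1175
Q = 1150 W
T_interface = T_inner − Q·ΣR(inner→interface) = 153 − 1150×0.07232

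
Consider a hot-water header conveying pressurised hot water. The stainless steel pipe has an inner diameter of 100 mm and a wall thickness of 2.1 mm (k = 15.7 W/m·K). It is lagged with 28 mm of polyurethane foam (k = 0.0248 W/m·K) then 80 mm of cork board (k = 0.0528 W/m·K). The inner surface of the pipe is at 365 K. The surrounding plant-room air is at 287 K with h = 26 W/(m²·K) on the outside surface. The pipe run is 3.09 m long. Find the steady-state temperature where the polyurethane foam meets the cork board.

Per-layer cylindrical resistances, series-summed:
R_stainless steel pipe wall = ln(52.1/50)/(2π×15.7×3.09) = 1.35×10^-4 K/W
R_polyurethane foam = ln(80.1/52.1)/(2π×0.0248×3.09) = 0.8933 K/W
R_cork board = ln(160.1/80.1)/(2π×0.0528×3.09) = 0.6756 K/W
R_outer film = 1/(h_o·2πr_oL) = 1/(26×2π×0.1601×3.09) = 0.01237 K/W
R_total = 1.581 K/W
Q = ΔT/R_total = 78/1.581
Q = 49.3 W
T_interface = T_inner − Q·ΣR(inner→interface) = 365 − 49.3×0.8934

T ≈ 321 K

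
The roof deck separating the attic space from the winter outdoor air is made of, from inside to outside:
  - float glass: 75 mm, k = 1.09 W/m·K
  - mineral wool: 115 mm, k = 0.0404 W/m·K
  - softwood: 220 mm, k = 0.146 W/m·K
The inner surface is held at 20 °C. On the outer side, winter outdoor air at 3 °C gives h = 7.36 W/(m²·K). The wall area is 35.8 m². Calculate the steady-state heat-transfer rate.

Model the wall as resistances in series:
R_float glass = L/(kA) = 0.075/(1.09×35.8) = 0.001922 K/W
R_mineral wool = L/(kA) = 0.115/(0.0404×35.8) = 0.07951 K/W
R_softwood = L/(kA) = 0.22/(0.146×35.8) = 0.04209 K/W
R_outer film = 1/(h_o·A) = 1/(7.36×35.8) = 0.003795 K/W
R_total = 0.1273 K/W
Q = ΔT / R_total = 17 / 0.1273

Q ≈ 134 W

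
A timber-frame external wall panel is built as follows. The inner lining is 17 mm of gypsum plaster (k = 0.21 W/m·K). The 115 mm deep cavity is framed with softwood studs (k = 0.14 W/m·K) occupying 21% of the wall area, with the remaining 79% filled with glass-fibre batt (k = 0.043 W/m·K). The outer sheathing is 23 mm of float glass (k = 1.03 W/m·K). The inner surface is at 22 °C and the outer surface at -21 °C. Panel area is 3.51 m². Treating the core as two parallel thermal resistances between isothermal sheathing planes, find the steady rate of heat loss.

Q ≈ 78.7 W

Sheathing layers in series; stud and cavity paths in parallel between them.
R_inner = 0.017/(0.21×3.51) = 0.02306 K/W
R_stud  = 0.115/(0.14×0.21×3.51) = 1.114 K/W
R_cav   = 0.115/(0.043×0.79×3.51) = 0.9645 K/W
1/R_core = 1/R_stud + 1/R_cav → R_core = 0.517 K/W
R_outer = 0.023/(1.03×3.51) = 0.006362 K/W
R_total = 0.5464 K/W
Q = ΔT/R_total = 43/0.5464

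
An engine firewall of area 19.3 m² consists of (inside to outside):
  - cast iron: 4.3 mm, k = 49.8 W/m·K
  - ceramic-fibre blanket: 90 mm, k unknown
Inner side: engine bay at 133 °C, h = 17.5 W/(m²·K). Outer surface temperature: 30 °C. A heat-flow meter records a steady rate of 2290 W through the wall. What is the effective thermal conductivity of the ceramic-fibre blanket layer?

k ≈ 0.111 W/(m·K)

Using the resistance-network approach (series):
R_inner film = 1/(h_i·A) = 1/(17.5×19.3) = 0.002961 K/W
R_cast iron = L/(kA) = 0.0043/(49.8×19.3) = 4.474×10^-6 K/W
Sum of known resistances R_other = 0.002965 K/W
Total R = ΔT/Q = 103/2290 = 0.04498 K/W
R_ceramic-fibre blanket = R_total − R_other = 0.04201 K/W
k = L/(R·A) = 0.09/(0.04201×19.3)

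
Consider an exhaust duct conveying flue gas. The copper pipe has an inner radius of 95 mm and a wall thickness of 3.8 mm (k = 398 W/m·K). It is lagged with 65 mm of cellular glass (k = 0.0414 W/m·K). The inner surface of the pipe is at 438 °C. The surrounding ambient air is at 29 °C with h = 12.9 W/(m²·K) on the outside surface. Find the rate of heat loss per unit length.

Treating each annulus and film as a series resistance:
R_copper pipe wall = ln(98.8/95)/(2π×398×1) = 1.568×10^-5 K/W
R_cellular glass = ln(163.8/98.8)/(2π×0.0414×1) = 1.943 K/W
R_outer film = 1/(h_o·2πr_oL) = 1/(12.9×2π×0.1638×1) = 0.07532 K/W
R_total = 2.019 K/W
Q = ΔT/R_total = 409/2.019

q′ ≈ 203 W/m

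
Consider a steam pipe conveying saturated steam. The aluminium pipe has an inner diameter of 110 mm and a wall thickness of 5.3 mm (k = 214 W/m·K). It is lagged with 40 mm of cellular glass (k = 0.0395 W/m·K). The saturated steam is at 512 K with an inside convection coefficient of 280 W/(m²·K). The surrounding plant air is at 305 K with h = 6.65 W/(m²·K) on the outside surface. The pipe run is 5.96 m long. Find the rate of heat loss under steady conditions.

Radial resistances (cylindrical: R_cond = ln(r_o/r_i)/(2πkL), R_conv = 1/(h·2πrL)):
R_inner film = 1/(h_i·2πr₁L) = 1/(280×2π×0.055×5.96) = 0.001734 K/W
R_aluminium pipe wall = ln(60.3/55)/(2π×214×5.96) = 1.148×10^-5 K/W
R_cellular glass = ln(100.3/60.3)/(2π×0.0395×5.96) = 0.344 K/W
R_outer film = 1/(h_o·2πr_oL) = 1/(6.65×2π×0.1003×5.96) = 0.04004 K/W
R_total = 0.3858 K/W
Q = ΔT/R_total = 207/0.3858

Q ≈ 537 W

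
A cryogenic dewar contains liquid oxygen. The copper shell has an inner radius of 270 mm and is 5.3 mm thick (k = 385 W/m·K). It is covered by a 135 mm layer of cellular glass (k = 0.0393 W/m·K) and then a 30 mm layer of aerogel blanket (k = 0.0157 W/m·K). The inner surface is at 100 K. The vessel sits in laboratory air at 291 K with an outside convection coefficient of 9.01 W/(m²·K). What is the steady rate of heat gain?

Each spherical layer contributes R = (1/r_i − 1/r_o)/(4πk):
R_copper shell = (1/0.27 − 1/0.2753)/(4π×385) = 1.474×10^-5 K/W
R_cellular glass = (1/0.2753 − 1/0.4103)/(4π×0.0393) = 2.42 K/W
R_aerogel blanket = (1/0.4103 − 1/0.4403)/(4π×0.0157) = 0.8417 K/W
R_outer film = 1/(h·4πr_o²) = 1/(9.01×4π×0.4403²) = 0.04556 K/W
R_total = 3.307 K/W
Q = ΔT/R_total = 191/3.307

Q ≈ 57.8 W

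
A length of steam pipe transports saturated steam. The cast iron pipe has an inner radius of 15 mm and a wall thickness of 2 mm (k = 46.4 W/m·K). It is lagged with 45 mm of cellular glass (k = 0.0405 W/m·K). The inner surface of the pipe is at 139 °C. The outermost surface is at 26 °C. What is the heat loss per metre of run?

q′ ≈ 22.2 W/m

Per-layer cylindrical resistances, series-summed:
R_cast iron pipe wall = ln(17/15)/(2π×46.4×1) = 4.293×10^-4 K/W
R_cellular glass = ln(62/17)/(2π×0.0405×1) = 5.085 K/W
R_total = 5.085 K/W
Q = ΔT/R_total = 113/5.085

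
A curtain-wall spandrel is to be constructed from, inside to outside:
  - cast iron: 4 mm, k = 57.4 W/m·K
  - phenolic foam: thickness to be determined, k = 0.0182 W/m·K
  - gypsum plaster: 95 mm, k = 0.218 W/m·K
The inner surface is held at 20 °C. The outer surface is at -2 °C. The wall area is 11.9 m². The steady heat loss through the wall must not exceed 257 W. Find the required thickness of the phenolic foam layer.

Model the wall as resistances in series:
R_cast iron = L/(kA) = 0.004/(57.4×11.9) = 5.856×10^-6 K/W
R_gypsum plaster = L/(kA) = 0.095/(0.218×11.9) = 0.03662 K/W
Sum of the known resistances R_other = 0.03663 K/W
Required total resistance R_tot = ΔT/Q_allow = 22/257 = 0.0856 K/W
R_phenolic foam = R_tot − R_other = 0.04898 K/W
L = R·k·A = 0.04898×0.0182×11.9

L ≈ 10.6 mm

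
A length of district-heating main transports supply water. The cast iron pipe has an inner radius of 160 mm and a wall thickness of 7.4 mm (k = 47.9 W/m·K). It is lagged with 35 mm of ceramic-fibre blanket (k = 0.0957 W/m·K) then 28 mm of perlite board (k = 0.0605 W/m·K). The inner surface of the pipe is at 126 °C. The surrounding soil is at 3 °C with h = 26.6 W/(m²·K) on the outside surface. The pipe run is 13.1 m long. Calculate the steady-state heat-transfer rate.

Q ≈ 2360 W

Per-layer cylindrical resistances, series-summed:
R_cast iron pipe wall = ln(167.4/160)/(2π×47.9×13.1) = 1.147×10^-5 K/W
R_ceramic-fibre blanket = ln(202.4/167.4)/(2π×0.0957×13.1) = 0.0241 K/W
R_perlite board = ln(230.4/202.4)/(2π×0.0605×13.1) = 0.02602 K/W
R_outer film = 1/(h_o·2πr_oL) = 1/(26.6×2π×0.2304×13.1) = 0.001982 K/W
R_total = 0.05212 K/W
Q = ΔT/R_total = 123/0.05212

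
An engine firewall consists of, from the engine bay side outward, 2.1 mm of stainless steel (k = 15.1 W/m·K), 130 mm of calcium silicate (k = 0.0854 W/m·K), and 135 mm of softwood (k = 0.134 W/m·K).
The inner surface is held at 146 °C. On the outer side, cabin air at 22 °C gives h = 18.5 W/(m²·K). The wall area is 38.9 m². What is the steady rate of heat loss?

Thermal resistances in series:
R_stainless steel = L/(kA) = 0.0021/(15.1×38.9) = 3.575×10^-6 K/W
R_calcium silicate = L/(kA) = 0.13/(0.0854×38.9) = 0.03913 K/W
R_softwood = L/(kA) = 0.135/(0.134×38.9) = 0.0259 K/W
R_outer film = 1/(h_o·A) = 1/(18.5×38.9) = 0.00139 K/W
R_total = 0.06642 K/W
Q = ΔT / R_total = 124 / 0.06642

Q ≈ 1870 W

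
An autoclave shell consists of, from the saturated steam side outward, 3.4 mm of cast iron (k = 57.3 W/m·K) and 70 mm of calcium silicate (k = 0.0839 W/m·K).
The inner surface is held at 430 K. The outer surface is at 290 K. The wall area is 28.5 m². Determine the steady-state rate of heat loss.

Thermal resistances in series:
R_cast iron = L/(kA) = 0.0034/(57.3×28.5) = 2.082×10^-6 K/W
R_calcium silicate = L/(kA) = 0.07/(0.0839×28.5) = 0.02927 K/W
R_total = 0.02928 K/W
Q = ΔT / R_total = 140 / 0.02928

Q ≈ 4780 W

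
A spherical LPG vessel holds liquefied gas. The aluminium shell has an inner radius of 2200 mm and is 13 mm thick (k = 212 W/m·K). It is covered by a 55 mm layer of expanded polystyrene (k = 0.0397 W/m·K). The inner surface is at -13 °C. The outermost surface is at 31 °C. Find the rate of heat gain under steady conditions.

Each spherical layer contributes R = (1/r_i − 1/r_o)/(4πk):
R_aluminium shell = (1/2.2 − 1/2.213)/(4π×212) = 1.002×10^-6 K/W
R_expanded polystyrene = (1/2.213 − 1/2.268)/(4π×0.0397) = 0.02197 K/W
R_total = 0.02197 K/W
Q = ΔT/R_total = 44/0.02197

Q ≈ 2000 W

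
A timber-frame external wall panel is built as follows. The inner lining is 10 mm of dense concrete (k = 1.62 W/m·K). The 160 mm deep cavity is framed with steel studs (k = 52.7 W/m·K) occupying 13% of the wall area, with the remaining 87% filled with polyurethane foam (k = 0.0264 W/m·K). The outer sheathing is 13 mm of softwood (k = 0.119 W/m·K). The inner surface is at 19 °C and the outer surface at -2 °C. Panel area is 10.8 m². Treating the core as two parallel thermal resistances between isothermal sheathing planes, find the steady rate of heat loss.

Q ≈ 1640 W

Sheathing layers in series; stud and cavity paths in parallel between them.
R_inner = 0.01/(1.62×10.8) = 5.716×10^-4 K/W
R_stud  = 0.16/(52.7×0.13×10.8) = 0.002162 K/W
R_cav   = 0.16/(0.0264×0.87×10.8) = 0.645 K/W
1/R_core = 1/R_stud + 1/R_cav → R_core = 0.002155 K/W
R_outer = 0.013/(0.119×10.8) = 0.01012 K/W
R_total = 0.01284 K/W
Q = ΔT/R_total = 21/0.01284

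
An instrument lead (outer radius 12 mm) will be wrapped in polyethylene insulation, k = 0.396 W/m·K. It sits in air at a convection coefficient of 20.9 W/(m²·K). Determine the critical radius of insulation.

For a cylinder r_cr = k/h = 0.396/20.9
r_cr = 18.9 mm; since the bare radius (12 mm) is below r_cr, adding a thin layer of insulation will *increase* heat loss.

r_cr ≈ 18.9 mm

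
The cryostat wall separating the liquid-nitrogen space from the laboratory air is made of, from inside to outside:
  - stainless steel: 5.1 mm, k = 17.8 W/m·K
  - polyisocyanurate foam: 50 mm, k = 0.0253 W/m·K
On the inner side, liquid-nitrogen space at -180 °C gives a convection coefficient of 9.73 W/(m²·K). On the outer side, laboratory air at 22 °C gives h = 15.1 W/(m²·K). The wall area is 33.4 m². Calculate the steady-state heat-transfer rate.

Treating each layer as a thermal resistance in series:
R_inner film = 1/(h_i·A) = 1/(9.73×33.4) = 0.003077 K/W
R_stainless steel = L/(kA) = 0.0051/(17.8×33.4) = 8.578×10^-6 K/W
R_polyisocyanurate foam = L/(kA) = 0.05/(0.0253×33.4) = 0.05917 K/W
R_outer film = 1/(h_o·A) = 1/(15.1×33.4) = 0.001983 K/W
R_total = 0.06424 K/W
Q = ΔT / R_total = 202 / 0.06424

Q ≈ 3140 W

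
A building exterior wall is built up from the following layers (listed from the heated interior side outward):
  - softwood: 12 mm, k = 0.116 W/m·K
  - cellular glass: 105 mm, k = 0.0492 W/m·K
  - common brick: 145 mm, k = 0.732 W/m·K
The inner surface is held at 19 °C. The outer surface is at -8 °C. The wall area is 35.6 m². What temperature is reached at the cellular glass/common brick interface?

T ≈ -5.8 °C

Model the wall as resistances in series:
R_softwood = L/(kA) = 0.012/(0.116×35.6) = 0.002906 K/W
R_cellular glass = L/(kA) = 0.105/(0.0492×35.6) = 0.05995 K/W
R_common brick = L/(kA) = 0.145/(0.732×35.6) = 0.005564 K/W
R_total = 0.06842 K/W;  Q = ΔT/R_total = 27/0.06842 = 394.6 W
T_interface = T_inner − Q·ΣR(inner→interface) = 19 − 395×0.06285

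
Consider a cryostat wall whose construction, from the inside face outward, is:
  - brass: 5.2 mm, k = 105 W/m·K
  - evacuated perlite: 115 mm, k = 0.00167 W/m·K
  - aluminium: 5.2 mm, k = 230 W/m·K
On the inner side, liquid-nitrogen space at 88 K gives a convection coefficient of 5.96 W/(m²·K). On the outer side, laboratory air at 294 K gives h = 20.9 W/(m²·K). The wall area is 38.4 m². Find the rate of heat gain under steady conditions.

Q ≈ 115 W

Treating each layer as a thermal resistance in series:
R_inner film = 1/(h_i·A) = 1/(5.96×38.4) = 0.004369 K/W
R_brass = L/(kA) = 0.0052/(105×38.4) = 1.29×10^-6 K/W
R_evacuated perlite = L/(kA) = 0.115/(0.00167×38.4) = 1.793 K/W
R_aluminium = L/(kA) = 0.0052/(230×38.4) = 5.888×10^-7 K/W
R_outer film = 1/(h_o·A) = 1/(20.9×38.4) = 0.001246 K/W
R_total = 1.799 K/W
Q = ΔT / R_total = 206 / 1.799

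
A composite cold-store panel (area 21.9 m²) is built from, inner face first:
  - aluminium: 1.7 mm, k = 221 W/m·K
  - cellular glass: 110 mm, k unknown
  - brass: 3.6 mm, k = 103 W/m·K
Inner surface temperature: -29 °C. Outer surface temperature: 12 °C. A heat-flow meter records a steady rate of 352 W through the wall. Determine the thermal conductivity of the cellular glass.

k ≈ 0.0431 W/(m·K)

Series thermal resistances:
R_aluminium = L/(kA) = 0.0017/(221×21.9) = 3.512×10^-7 K/W
R_brass = L/(kA) = 0.0036/(103×21.9) = 1.596×10^-6 K/W
Sum of known resistances R_other = 1.947×10^-6 K/W
Total R = ΔT/Q = 41/352 = 0.1165 K/W
R_cellular glass = R_total − R_other = 0.1165 K/W
k = L/(R·A) = 0.11/(0.1165×21.9)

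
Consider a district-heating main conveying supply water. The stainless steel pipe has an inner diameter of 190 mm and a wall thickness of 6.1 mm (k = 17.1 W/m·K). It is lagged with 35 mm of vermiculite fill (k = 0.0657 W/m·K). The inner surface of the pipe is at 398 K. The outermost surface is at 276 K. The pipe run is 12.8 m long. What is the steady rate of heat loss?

Radial resistances (cylindrical: R_cond = ln(r_o/r_i)/(2πkL), R_conv = 1/(h·2πrL)):
R_stainless steel pipe wall = ln(101.1/95)/(2π×17.1×12.8) = 4.525×10^-5 K/W
R_vermiculite fill = ln(136.1/101.1)/(2π×0.0657×12.8) = 0.05626 K/W
R_total = 0.05631 K/W
Q = ΔT/R_total = 122/0.05631

Q ≈ 2170 W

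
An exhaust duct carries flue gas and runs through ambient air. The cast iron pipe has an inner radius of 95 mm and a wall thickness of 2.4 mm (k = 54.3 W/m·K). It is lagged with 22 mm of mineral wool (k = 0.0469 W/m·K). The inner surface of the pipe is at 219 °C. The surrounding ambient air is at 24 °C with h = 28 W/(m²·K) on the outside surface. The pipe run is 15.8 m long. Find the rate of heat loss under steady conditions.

Treating each annulus and film as a series resistance:
R_cast iron pipe wall = ln(97.4/95)/(2π×54.3×15.8) = 4.628×10^-6 K/W
R_mineral wool = ln(119.4/97.4)/(2π×0.0469×15.8) = 0.04374 K/W
R_outer film = 1/(h_o·2πr_oL) = 1/(28×2π×0.1194×15.8) = 0.003013 K/W
R_total = 0.04676 K/W
Q = ΔT/R_total = 195/0.04676

Q ≈ 4170 W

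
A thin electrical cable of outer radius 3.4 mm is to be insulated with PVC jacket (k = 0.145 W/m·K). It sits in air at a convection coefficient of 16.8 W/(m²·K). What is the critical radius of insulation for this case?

For a cylinder r_cr = k/h = 0.145/16.8
r_cr = 8.63 mm; since the bare radius (3.4 mm) is below r_cr, adding a thin layer of insulation will *increase* heat loss.

r_cr ≈ 8.63 mm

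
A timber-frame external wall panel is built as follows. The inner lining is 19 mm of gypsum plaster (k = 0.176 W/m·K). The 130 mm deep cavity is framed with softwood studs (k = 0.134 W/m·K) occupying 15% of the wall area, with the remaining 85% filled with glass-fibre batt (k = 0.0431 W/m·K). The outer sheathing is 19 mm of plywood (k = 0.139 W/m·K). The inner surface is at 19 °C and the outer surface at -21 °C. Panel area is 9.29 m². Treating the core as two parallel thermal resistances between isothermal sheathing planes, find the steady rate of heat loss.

Q ≈ 147 W

Sheathing layers in series; stud and cavity paths in parallel between them.
R_inner = 0.019/(0.176×9.29) = 0.01162 K/W
R_stud  = 0.13/(0.134×0.15×9.29) = 0.6962 K/W
R_cav   = 0.13/(0.0431×0.85×9.29) = 0.382 K/W
1/R_core = 1/R_stud + 1/R_cav → R_core = 0.2466 K/W
R_outer = 0.019/(0.139×9.29) = 0.01471 K/W
R_total = 0.273 K/W
Q = ΔT/R_total = 40/0.273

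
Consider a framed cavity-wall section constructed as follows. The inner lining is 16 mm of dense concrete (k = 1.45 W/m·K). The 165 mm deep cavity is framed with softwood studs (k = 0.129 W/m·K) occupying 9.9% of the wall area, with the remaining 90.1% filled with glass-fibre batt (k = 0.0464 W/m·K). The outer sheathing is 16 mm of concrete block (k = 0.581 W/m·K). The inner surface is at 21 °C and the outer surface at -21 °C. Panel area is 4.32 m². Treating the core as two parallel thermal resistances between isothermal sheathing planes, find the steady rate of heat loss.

Q ≈ 59.3 W

Sheathing layers in series; stud and cavity paths in parallel between them.
R_inner = 0.016/(1.45×4.32) = 0.002554 K/W
R_stud  = 0.165/(0.129×0.099×4.32) = 2.991 K/W
R_cav   = 0.165/(0.0464×0.901×4.32) = 0.9136 K/W
1/R_core = 1/R_stud + 1/R_cav → R_core = 0.6998 K/W
R_outer = 0.016/(0.581×4.32) = 0.006375 K/W
R_total = 0.7088 K/W
Q = ΔT/R_total = 42/0.7088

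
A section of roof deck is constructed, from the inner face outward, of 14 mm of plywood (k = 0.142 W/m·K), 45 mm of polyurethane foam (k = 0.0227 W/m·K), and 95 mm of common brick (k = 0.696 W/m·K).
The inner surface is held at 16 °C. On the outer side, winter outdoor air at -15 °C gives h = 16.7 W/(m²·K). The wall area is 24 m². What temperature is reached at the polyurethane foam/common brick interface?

T ≈ -12.3 °C

Thermal resistances in series:
R_plywood = L/(kA) = 0.014/(0.142×24) = 0.004108 K/W
R_polyurethane foam = L/(kA) = 0.045/(0.0227×24) = 0.0826 K/W
R_common brick = L/(kA) = 0.095/(0.696×24) = 0.005687 K/W
R_outer film = 1/(h_o·A) = 1/(16.7×24) = 0.002495 K/W
R_total = 0.09489 K/W;  Q = ΔT/R_total = 31/0.09489 = 326.7 W
T_interface = T_inner − Q·ΣR(inner→interface) = 16 − 327×0.08671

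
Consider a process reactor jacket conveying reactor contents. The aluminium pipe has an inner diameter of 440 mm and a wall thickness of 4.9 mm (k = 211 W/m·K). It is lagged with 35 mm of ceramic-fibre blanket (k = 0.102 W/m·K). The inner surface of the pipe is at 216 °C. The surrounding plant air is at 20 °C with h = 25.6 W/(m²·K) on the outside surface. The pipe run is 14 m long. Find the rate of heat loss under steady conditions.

Q ≈ 11000 W

Radial resistances (cylindrical: R_cond = ln(r_o/r_i)/(2πkL), R_conv = 1/(h·2πrL)):
R_aluminium pipe wall = ln(224.9/220)/(2π×211×14) = 1.187×10^-6 K/W
R_ceramic-fibre blanket = ln(259.9/224.9)/(2π×0.102×14) = 0.01612 K/W
R_outer film = 1/(h_o·2πr_oL) = 1/(25.6×2π×0.2599×14) = 0.001709 K/W
R_total = 0.01783 K/W
Q = ΔT/R_total = 196/0.01783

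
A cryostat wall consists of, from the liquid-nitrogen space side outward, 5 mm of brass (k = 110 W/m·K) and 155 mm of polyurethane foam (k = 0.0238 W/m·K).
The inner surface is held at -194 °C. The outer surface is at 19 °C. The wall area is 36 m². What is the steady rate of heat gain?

Q ≈ 1180 W

Model the wall as resistances in series:
R_brass = L/(kA) = 0.005/(110×36) = 1.263×10^-6 K/W
R_polyurethane foam = L/(kA) = 0.155/(0.0238×36) = 0.1809 K/W
R_total = 0.1809 K/W
Q = ΔT / R_total = 213 / 0.1809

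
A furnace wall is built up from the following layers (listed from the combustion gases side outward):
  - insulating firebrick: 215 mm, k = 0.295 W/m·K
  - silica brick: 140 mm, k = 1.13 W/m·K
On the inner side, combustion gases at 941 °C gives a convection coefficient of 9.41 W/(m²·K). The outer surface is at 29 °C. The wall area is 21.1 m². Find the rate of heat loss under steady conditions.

Model the wall as resistances in series:
R_inner film = 1/(h_i·A) = 1/(9.41×21.1) = 0.005036 K/W
R_insulating firebrick = L/(kA) = 0.215/(0.295×21.1) = 0.03454 K/W
R_silica brick = L/(kA) = 0.14/(1.13×21.1) = 0.005872 K/W
R_total = 0.04545 K/W
Q = ΔT / R_total = 912 / 0.04545

Q ≈ 20100 W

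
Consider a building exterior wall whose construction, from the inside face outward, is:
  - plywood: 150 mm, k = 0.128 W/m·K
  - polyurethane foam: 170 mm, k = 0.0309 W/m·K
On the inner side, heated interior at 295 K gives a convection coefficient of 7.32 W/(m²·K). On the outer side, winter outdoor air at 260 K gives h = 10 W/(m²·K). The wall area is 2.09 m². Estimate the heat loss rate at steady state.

Model the wall as resistances in series:
R_inner film = 1/(h_i·A) = 1/(7.32×2.09) = 0.06536 K/W
R_plywood = L/(kA) = 0.15/(0.128×2.09) = 0.5607 K/W
R_polyurethane foam = L/(kA) = 0.17/(0.0309×2.09) = 2.632 K/W
R_outer film = 1/(h_o·A) = 1/(10×2.09) = 0.04785 K/W
R_total = 3.306 K/W
Q = ΔT / R_total = 35 / 3.306

Q ≈ 10.6 W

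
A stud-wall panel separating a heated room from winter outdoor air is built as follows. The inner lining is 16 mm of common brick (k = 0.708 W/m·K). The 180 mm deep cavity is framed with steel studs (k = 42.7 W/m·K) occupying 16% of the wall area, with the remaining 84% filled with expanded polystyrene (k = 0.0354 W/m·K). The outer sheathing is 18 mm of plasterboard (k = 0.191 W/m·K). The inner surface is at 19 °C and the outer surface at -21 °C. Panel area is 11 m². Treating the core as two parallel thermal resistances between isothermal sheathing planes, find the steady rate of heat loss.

Q ≈ 3080 W

Sheathing layers in series; stud and cavity paths in parallel between them.
R_inner = 0.016/(0.708×11) = 0.002054 K/W
R_stud  = 0.18/(42.7×0.16×11) = 0.002395 K/W
R_cav   = 0.18/(0.0354×0.84×11) = 0.5503 K/W
1/R_core = 1/R_stud + 1/R_cav → R_core = 0.002385 K/W
R_outer = 0.018/(0.191×11) = 0.008567 K/W
R_total = 0.01301 K/W
Q = ΔT/R_total = 40/0.01301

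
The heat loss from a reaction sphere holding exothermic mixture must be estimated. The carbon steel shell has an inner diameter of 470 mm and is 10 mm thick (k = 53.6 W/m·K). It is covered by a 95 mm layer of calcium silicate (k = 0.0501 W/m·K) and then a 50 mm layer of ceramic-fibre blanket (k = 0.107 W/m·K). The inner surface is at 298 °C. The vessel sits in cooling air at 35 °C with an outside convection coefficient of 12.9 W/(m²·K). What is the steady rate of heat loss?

Q ≈ 123 W

Each spherical layer contributes R = (1/r_i − 1/r_o)/(4πk):
R_carbon steel shell = (1/0.235 − 1/0.245)/(4π×53.6) = 2.579×10^-4 K/W
R_calcium silicate = (1/0.245 − 1/0.34)/(4π×0.0501) = 1.811 K/W
R_ceramic-fibre blanket = (1/0.34 − 1/0.39)/(4π×0.107) = 0.2804 K/W
R_outer film = 1/(h·4πr_o²) = 1/(12.9×4π×0.39²) = 0.04056 K/W
R_total = 2.133 K/W
Q = ΔT/R_total = 263/2.133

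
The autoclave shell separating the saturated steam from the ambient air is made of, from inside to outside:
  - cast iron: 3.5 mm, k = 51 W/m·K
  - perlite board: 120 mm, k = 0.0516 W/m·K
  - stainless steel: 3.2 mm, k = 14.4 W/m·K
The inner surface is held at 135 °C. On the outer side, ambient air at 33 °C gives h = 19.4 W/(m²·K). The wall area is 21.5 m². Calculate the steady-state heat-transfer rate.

Using the resistance-network approach (series):
R_cast iron = L/(kA) = 0.0035/(51×21.5) = 3.192×10^-6 K/W
R_perlite board = L/(kA) = 0.12/(0.0516×21.5) = 0.1082 K/W
R_stainless steel = L/(kA) = 0.0032/(14.4×21.5) = 1.034×10^-5 K/W
R_outer film = 1/(h_o·A) = 1/(19.4×21.5) = 0.002398 K/W
R_total = 0.1106 K/W
Q = ΔT / R_total = 102 / 0.1106

Q ≈ 922 W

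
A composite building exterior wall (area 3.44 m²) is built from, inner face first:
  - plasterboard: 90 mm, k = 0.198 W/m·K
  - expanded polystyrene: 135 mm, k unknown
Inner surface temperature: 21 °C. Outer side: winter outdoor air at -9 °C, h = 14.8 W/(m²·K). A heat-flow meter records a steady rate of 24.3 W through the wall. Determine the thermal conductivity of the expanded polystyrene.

k ≈ 0.0362 W/(m·K)

Series thermal resistances:
R_plasterboard = L/(kA) = 0.09/(0.198×3.44) = 0.1321 K/W
R_outer film = 1/(h_o·A) = 1/(14.8×3.44) = 0.01964 K/W
Sum of known resistances R_other = 0.1518 K/W
Total R = ΔT/Q = 30/24.3 = 1.235 K/W
R_expanded polystyrene = R_total − R_other = 1.083 K/W
k = L/(R·A) = 0.135/(1.083×3.44)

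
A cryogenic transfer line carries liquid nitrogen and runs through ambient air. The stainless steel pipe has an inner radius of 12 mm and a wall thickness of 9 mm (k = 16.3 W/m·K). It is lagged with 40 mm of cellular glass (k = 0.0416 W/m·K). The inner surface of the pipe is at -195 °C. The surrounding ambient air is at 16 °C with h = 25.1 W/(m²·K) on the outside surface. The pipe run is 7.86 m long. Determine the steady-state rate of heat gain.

Q ≈ 396 W

Cylindrical conduction, so R = ln(r₂/r₁)/(2πkL) per layer, in series:
R_stainless steel pipe wall = ln(21/12)/(2π×16.3×7.86) = 6.952×10^-4 K/W
R_cellular glass = ln(61/21)/(2π×0.0416×7.86) = 0.519 K/W
R_outer film = 1/(h_o·2πr_oL) = 1/(25.1×2π×0.061×7.86) = 0.01322 K/W
R_total = 0.533 K/W
Q = ΔT/R_total = 211/0.533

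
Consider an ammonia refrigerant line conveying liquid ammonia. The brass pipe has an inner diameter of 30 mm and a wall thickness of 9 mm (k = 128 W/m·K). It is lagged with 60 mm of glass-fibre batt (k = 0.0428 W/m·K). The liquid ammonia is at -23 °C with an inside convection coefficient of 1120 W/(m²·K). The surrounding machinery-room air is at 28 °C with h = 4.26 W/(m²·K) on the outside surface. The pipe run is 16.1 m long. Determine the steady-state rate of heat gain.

Q ≈ 161 W

Per-layer cylindrical resistances, series-summed:
R_inner film = 1/(h_i·2πr₁L) = 1/(1120×2π×0.015×16.1) = 5.884×10^-4 K/W
R_brass pipe wall = ln(24/15)/(2π×128×16.1) = 3.63×10^-5 K/W
R_glass-fibre batt = ln(84/24)/(2π×0.0428×16.1) = 0.2893 K/W
R_outer film = 1/(h_o·2πr_oL) = 1/(4.26×2π×0.084×16.1) = 0.02763 K/W
R_total = 0.3176 K/W
Q = ΔT/R_total = 51/0.3176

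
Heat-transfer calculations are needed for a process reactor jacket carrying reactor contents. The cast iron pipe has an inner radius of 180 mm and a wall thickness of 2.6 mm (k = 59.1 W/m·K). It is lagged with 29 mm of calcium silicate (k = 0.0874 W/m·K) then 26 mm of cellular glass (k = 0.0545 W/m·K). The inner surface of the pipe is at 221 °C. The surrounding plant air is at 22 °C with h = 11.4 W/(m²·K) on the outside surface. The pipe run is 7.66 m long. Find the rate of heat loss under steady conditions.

Q ≈ 2290 W

Radial resistances (cylindrical: R_cond = ln(r_o/r_i)/(2πkL), R_conv = 1/(h·2πrL)):
R_cast iron pipe wall = ln(182.6/180)/(2π×59.1×7.66) = 5.042×10^-6 K/W
R_calcium silicate = ln(211.6/182.6)/(2π×0.0874×7.66) = 0.03504 K/W
R_cellular glass = ln(237.6/211.6)/(2π×0.0545×7.66) = 0.04418 K/W
R_outer film = 1/(h_o·2πr_oL) = 1/(11.4×2π×0.2376×7.66) = 0.007671 K/W
R_total = 0.0869 K/W
Q = ΔT/R_total = 199/0.0869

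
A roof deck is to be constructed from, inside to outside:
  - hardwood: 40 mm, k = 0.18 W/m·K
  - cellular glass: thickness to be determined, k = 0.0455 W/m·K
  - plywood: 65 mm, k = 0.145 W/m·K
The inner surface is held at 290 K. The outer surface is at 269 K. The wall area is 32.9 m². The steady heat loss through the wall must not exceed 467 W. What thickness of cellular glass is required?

L ≈ 36.8 mm

Using the resistance-network approach (series):
R_hardwood = L/(kA) = 0.04/(0.18×32.9) = 0.006754 K/W
R_plywood = L/(kA) = 0.065/(0.145×32.9) = 0.01363 K/W
Sum of the known resistances R_other = 0.02038 K/W
Required total resistance R_tot = ΔT/Q_allow = 21/467 = 0.04497 K/W
R_cellular glass = R_tot − R_other = 0.02459 K/W
L = R·k·A = 0.02459×0.0455×32.9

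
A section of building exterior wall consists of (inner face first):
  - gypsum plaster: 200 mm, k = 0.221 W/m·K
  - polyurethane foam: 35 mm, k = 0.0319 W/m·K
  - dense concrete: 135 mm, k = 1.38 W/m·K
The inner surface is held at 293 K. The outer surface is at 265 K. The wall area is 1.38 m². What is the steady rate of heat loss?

Q ≈ 18.4 W

Thermal resistances in series:
R_gypsum plaster = L/(kA) = 0.2/(0.221×1.38) = 0.6558 K/W
R_polyurethane foam = L/(kA) = 0.035/(0.0319×1.38) = 0.7951 K/W
R_dense concrete = L/(kA) = 0.135/(1.38×1.38) = 0.07089 K/W
R_total = 1.522 K/W
Q = ΔT / R_total = 28 / 1.522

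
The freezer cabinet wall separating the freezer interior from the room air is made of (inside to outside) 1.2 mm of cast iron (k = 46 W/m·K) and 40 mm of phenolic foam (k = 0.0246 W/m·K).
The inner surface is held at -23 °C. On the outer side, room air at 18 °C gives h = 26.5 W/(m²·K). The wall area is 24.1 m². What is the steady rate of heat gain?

Q ≈ 594 W

Model the wall as resistances in series:
R_cast iron = L/(kA) = 0.0012/(46×24.1) = 1.082×10^-6 K/W
R_phenolic foam = L/(kA) = 0.04/(0.0246×24.1) = 0.06747 K/W
R_outer film = 1/(h_o·A) = 1/(26.5×24.1) = 0.001566 K/W
R_total = 0.06904 K/W
Q = ΔT / R_total = 41 / 0.06904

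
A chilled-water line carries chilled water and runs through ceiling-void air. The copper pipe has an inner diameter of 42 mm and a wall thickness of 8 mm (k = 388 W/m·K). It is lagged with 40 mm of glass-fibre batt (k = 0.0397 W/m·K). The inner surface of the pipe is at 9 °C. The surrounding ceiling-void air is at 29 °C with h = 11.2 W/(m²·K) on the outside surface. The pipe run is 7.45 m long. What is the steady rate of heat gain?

Q ≈ 40.5 W

For a radial system each layer contributes R = ln(r_out/r_in)/(2πkL); films add R = 1/(hA).
R_copper pipe wall = ln(29/21)/(2π×388×7.45) = 1.777×10^-5 K/W
R_glass-fibre batt = ln(69/29)/(2π×0.0397×7.45) = 0.4664 K/W
R_outer film = 1/(h_o·2πr_oL) = 1/(11.2×2π×0.069×7.45) = 0.02764 K/W
R_total = 0.4941 K/W
Q = ΔT/R_total = 20/0.4941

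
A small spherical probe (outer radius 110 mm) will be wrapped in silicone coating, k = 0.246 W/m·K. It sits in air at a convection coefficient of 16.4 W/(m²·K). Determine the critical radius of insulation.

For a sphere r_cr = 2k/h = 2×0.246/16.4
r_cr = 30 mm; since the bare radius (110 mm) is above r_cr, any added insulation will reduce heat loss.

r_cr ≈ 30 mm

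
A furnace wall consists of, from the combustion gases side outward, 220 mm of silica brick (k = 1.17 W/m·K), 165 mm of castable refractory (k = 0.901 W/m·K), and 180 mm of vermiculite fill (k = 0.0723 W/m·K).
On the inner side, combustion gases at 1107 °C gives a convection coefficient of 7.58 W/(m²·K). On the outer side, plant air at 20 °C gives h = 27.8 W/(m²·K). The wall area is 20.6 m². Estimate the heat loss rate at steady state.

Q ≈ 7390 W

Thermal resistances in series:
R_inner film = 1/(h_i·A) = 1/(7.58×20.6) = 0.006404 K/W
R_silica brick = L/(kA) = 0.22/(1.17×20.6) = 0.009128 K/W
R_castable refractory = L/(kA) = 0.165/(0.901×20.6) = 0.00889 K/W
R_vermiculite fill = L/(kA) = 0.18/(0.0723×20.6) = 0.1209 K/W
R_outer film = 1/(h_o·A) = 1/(27.8×20.6) = 0.001746 K/W
R_total = 0.147 K/W
Q = ΔT / R_total = 1087 / 0.147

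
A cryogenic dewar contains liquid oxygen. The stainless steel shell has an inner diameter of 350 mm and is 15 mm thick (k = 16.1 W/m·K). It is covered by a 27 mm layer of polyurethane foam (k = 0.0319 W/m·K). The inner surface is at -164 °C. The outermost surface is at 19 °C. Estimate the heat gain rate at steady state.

For a spherical shell R = (1/r₁ − 1/r₂)/(4πk); film R = 1/(h·4πr²). In series:
R_stainless steel shell = (1/0.175 − 1/0.19)/(4π×16.1) = 0.00223 K/W
R_polyurethane foam = (1/0.19 − 1/0.217)/(4π×0.0319) = 1.634 K/W
R_total = 1.636 K/W
Q = ΔT/R_total = 183/1.636

Q ≈ 112 W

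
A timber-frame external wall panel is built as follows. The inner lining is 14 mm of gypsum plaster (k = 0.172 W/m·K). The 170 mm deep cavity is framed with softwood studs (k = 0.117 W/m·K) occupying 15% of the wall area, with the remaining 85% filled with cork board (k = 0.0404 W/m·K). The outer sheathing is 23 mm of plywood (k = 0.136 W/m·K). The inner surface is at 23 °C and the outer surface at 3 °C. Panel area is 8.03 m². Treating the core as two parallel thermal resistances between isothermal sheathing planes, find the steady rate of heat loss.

Q ≈ 45.5 W

Sheathing layers in series; stud and cavity paths in parallel between them.
R_inner = 0.014/(0.172×8.03) = 0.01014 K/W
R_stud  = 0.17/(0.117×0.15×8.03) = 1.206 K/W
R_cav   = 0.17/(0.0404×0.85×8.03) = 0.6165 K/W
1/R_core = 1/R_stud + 1/R_cav → R_core = 0.408 K/W
R_outer = 0.023/(0.136×8.03) = 0.02106 K/W
R_total = 0.4392 K/W
Q = ΔT/R_total = 20/0.4392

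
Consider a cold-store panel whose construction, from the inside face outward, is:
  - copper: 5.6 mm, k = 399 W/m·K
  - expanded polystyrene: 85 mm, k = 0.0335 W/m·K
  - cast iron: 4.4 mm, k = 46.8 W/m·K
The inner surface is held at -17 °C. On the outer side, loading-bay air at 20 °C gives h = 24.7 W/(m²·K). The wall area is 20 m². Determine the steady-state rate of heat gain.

Q ≈ 287 W

Treating each layer as a thermal resistance in series:
R_copper = L/(kA) = 0.0056/(399×20) = 7.018×10^-7 K/W
R_expanded polystyrene = L/(kA) = 0.085/(0.0335×20) = 0.1269 K/W
R_cast iron = L/(kA) = 0.0044/(46.8×20) = 4.701×10^-6 K/W
R_outer film = 1/(h_o·A) = 1/(24.7×20) = 0.002024 K/W
R_total = 0.1289 K/W
Q = ΔT / R_total = 37 / 0.1289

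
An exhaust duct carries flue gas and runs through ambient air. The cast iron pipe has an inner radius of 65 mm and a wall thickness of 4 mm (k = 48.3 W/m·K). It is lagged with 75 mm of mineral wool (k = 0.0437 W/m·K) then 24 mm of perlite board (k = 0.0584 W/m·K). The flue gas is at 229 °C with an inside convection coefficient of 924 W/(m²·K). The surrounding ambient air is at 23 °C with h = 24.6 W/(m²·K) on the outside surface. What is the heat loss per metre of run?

q′ ≈ 65.6 W/m

Radial resistances (cylindrical: R_cond = ln(r_o/r_i)/(2πkL), R_conv = 1/(h·2πrL)):
R_inner film = 1/(h_i·2πr₁L) = 1/(924×2π×0.065×1) = 0.00265 K/W
R_cast iron pipe wall = ln(69/65)/(2π×48.3×1) = 1.968×10^-4 K/W
R_mineral wool = ln(144/69)/(2π×0.0437×1) = 2.679 K/W
R_perlite board = ln(168/144)/(2π×0.0584×1) = 0.4201 K/W
R_outer film = 1/(h_o·2πr_oL) = 1/(24.6×2π×0.168×1) = 0.03851 K/W
R_total = 3.141 K/W
Q = ΔT/R_total = 206/3.141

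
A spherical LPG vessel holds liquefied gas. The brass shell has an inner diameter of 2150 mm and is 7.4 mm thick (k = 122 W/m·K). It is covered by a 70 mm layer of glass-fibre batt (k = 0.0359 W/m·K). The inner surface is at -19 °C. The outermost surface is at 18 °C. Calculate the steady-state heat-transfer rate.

Each spherical layer contributes R = (1/r_i − 1/r_o)/(4πk):
R_brass shell = (1/1.075 − 1/1.0824)/(4π×122) = 4.148×10^-6 K/W
R_glass-fibre batt = (1/1.0824 − 1/1.1524)/(4π×0.0359) = 0.1244 K/W
R_total = 0.1244 K/W
Q = ΔT/R_total = 37/0.1244

Q ≈ 297 W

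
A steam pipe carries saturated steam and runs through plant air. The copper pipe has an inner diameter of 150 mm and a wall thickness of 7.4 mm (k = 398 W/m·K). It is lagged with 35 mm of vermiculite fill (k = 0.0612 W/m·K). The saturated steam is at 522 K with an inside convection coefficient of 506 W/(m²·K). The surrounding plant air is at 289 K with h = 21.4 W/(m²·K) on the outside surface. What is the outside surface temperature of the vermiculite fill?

T ≈ 304 K

Treating each annulus and film as a series resistance:
R_inner film = 1/(h_i·2πr₁L) = 1/(506×2π×0.075×1) = 0.004194 K/W
R_copper pipe wall = ln(82.4/75)/(2π×398×1) = 3.763×10^-5 K/W
R_vermiculite fill = ln(117.4/82.4)/(2π×0.0612×1) = 0.9206 K/W
R_outer film = 1/(h_o·2πr_oL) = 1/(21.4×2π×0.1174×1) = 0.06335 K/W
R_total = 0.9882 K/W
Q = ΔT/R_total = 233/0.9882
Q = 236 W/m
T_interface = T_inner − Q·ΣR(inner→interface) = 522 − 236×0.9248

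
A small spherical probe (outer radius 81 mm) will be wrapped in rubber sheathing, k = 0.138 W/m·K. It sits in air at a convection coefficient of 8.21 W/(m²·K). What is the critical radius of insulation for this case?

r_cr ≈ 33.6 mm

For a sphere r_cr = 2k/h = 2×0.138/8.21
r_cr = 33.6 mm; since the bare radius (81 mm) is above r_cr, any added insulation will reduce heat loss.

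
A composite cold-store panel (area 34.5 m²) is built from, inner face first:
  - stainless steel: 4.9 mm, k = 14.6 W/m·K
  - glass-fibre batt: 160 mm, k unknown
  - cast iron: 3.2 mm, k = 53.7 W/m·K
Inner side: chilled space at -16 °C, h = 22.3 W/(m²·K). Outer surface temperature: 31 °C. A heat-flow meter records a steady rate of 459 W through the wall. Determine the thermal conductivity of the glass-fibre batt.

k ≈ 0.0459 W/(m·K)

Thermal resistances in series:
R_inner film = 1/(h_i·A) = 1/(22.3×34.5) = 0.0013 K/W
R_stainless steel = L/(kA) = 0.0049/(14.6×34.5) = 9.728×10^-6 K/W
R_cast iron = L/(kA) = 0.0032/(53.7×34.5) = 1.727×10^-6 K/W
Sum of known resistances R_other = 0.001311 K/W
Total R = ΔT/Q = 47/459 = 0.1024 K/W
R_glass-fibre batt = R_total − R_other = 0.1011 K/W
k = L/(R·A) = 0.16/(0.1011×34.5)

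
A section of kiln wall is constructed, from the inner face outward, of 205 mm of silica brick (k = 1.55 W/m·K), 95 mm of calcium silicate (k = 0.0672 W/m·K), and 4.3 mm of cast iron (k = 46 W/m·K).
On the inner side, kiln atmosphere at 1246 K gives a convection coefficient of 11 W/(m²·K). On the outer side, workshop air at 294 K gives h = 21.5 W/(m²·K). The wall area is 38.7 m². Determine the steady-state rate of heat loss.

Using the resistance-network approach (series):
R_inner film = 1/(h_i·A) = 1/(11×38.7) = 0.002349 K/W
R_silica brick = L/(kA) = 0.205/(1.55×38.7) = 0.003418 K/W
R_calcium silicate = L/(kA) = 0.095/(0.0672×38.7) = 0.03653 K/W
R_cast iron = L/(kA) = 0.0043/(46×38.7) = 2.415×10^-6 K/W
R_outer film = 1/(h_o·A) = 1/(21.5×38.7) = 0.001202 K/W
R_total = 0.0435 K/W
Q = ΔT / R_total = 952 / 0.0435

Q ≈ 21900 W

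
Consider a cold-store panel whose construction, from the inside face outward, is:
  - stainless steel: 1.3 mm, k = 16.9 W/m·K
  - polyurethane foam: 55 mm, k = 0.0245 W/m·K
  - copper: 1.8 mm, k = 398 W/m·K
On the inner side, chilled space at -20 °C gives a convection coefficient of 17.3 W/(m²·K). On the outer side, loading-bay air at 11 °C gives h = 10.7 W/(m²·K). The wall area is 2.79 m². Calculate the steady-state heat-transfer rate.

Q ≈ 36.1 W

Treating each layer as a thermal resistance in series:
R_inner film = 1/(h_i·A) = 1/(17.3×2.79) = 0.02072 K/W
R_stainless steel = L/(kA) = 0.0013/(16.9×2.79) = 2.757×10^-5 K/W
R_polyurethane foam = L/(kA) = 0.055/(0.0245×2.79) = 0.8046 K/W
R_copper = L/(kA) = 0.0018/(398×2.79) = 1.621×10^-6 K/W
R_outer film = 1/(h_o·A) = 1/(10.7×2.79) = 0.0335 K/W
R_total = 0.8589 K/W
Q = ΔT / R_total = 31 / 0.8589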